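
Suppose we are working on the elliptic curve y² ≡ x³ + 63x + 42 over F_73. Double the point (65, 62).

tangent at (65, 62): λ = (3·65² + 63)/(2·62) ≡ 36/51. 51⁻¹ ≡ 63 (mod 73), so λ ≡ 36·63 ≡ 5.
  x = λ² - 65 - 65 = 25 - 130 ≡ 41; y = λ·(65 - 41) - 62 ≡ 58. → (41, 58)

(41, 58)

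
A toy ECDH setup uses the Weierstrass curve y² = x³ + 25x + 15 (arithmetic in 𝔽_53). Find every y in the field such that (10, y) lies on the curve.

x³ + 25x + 15 = 1265 ≡ 46 (mod 53).
Square roots of 46 mod 53: 24 and 29 (since 24² = 576 ≡ 46).

24, 29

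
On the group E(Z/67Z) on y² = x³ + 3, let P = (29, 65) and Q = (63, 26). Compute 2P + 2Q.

(63, 26)

First 2P:
Repeated addition: build up to 2P.
2P: tangent at (29, 65): λ = (3·29² + 0)/(2·65) ≡ 44/63. 63⁻¹ ≡ 50 (mod 67) since 63·50 = 3150 ≡ 1, so λ ≡ 44·50 ≡ 56.
  x = λ² - 29 - 29 = 3136 - 58 ≡ 63; y = λ·(29 - 63) - 65 ≡ 41. → (63, 41)
2P = (63, 41).
Next 2Q:
Repeated addition: build up to 2Q.
2Q: tangent at (63, 26): λ = (3·63² + 0)/(2·26) ≡ 48/52. 52⁻¹ ≡ 58 (mod 67), so λ ≡ 48·58 ≡ 37.
  x = λ² - 63 - 63 = 1369 - 126 ≡ 37; y = λ·(63 - 37) - 26 ≡ 65. → (37, 65)
2Q = (37, 65).
Finally 2P + 2Q:
(63, 41) + (37, 65). λ = (65 - 41)/(37 - 63) ≡ 24/41 mod 67. 41⁻¹ ≡ 18 (mod 67), so λ ≡ 30.
  x = λ² - 63 - 37 = 900 - 100 ≡ 63; y = λ·(63 - 63) - 41 ≡ 26. → (63, 26)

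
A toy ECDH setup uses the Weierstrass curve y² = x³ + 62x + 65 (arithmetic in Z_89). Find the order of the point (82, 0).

2P: (82, 0) + (82, 0): same x and y₁ ≡ -y₂, so the sum is O.
2P = O, so the order is 2.

2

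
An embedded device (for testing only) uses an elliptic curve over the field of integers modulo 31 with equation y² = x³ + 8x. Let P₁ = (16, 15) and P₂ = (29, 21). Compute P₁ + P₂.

(24, 29)

(16, 15) + (29, 21). λ = (21 - 15)/(29 - 16) ≡ 6/13 mod 31. 13⁻¹ ≡ 12 (mod 31), so λ ≡ 10.
  x = λ² - 16 - 29 = 100 - 45 ≡ 24; y = λ·(16 - 24) - 15 ≡ 29. → (24, 29)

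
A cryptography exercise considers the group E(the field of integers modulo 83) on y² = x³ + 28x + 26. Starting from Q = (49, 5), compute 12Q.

(42, 3)

Double-and-add on 12 = (1100)₂. Start with Q = (49, 5) for the leading 1-bit.
double: tangent at (49, 5): λ = (3·49² + 28)/(2·5) ≡ 10/10. 10⁻¹ ≡ 25 (mod 83), so λ ≡ 10·25 ≡ 1.
  x = λ² - 49 - 49 = 1 - 98 ≡ 69; y = λ·(49 - 69) - 5 ≡ 58. → (69, 58)
add Q: (69, 58) + (49, 5). λ = (5 - 58)/(49 - 69) ≡ 30/63 mod 83. 63⁻¹ ≡ 29 (mod 83), so λ ≡ 40.
  x = λ² - 69 - 49 = 1600 - 118 ≡ 71; y = λ·(69 - 71) - 58 ≡ 28. → (71, 28)
double: tangent at (71, 28): λ = (3·71² + 28)/(2·28) ≡ 45/56. 56⁻¹ ≡ 43 (mod 83) since 56·43 = 2408 ≡ 1, so λ ≡ 45·43 ≡ 26.
  x = λ² - 71 - 71 = 676 - 142 ≡ 36; y = λ·(71 - 36) - 28 ≡ 52. → (36, 52)
double: tangent at (36, 52): λ = (3·36² + 28)/(2·52) ≡ 15/21. 21⁻¹ ≡ 4 (mod 83), so λ ≡ 15·4 ≡ 60.
  x = λ² - 36 - 36 = 3600 - 72 ≡ 42; y = λ·(36 - 42) - 52 ≡ 3. → (42, 3)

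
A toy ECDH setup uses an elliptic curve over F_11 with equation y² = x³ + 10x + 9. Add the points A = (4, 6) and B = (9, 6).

(9, 5)

(4, 6) + (9, 6). λ = (6 - 6)/(9 - 4) ≡ 0/5 mod 11. 5⁻¹ ≡ 9 (mod 11), so λ ≡ 0.
  x = λ² - 4 - 9 = 0 - 13 ≡ 9; y = λ·(4 - 9) - 6 ≡ 5. → (9, 5)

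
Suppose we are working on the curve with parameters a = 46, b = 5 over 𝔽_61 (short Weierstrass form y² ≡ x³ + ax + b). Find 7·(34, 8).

(30, 9)

Write P = (34, 8).
Double-and-add on 7 = (111)₂. Start with P = (34, 8) for the leading 1-bit.
double: tangent at (34, 8): λ = (3·34² + 46)/(2·8) ≡ 37/16. 16⁻¹ ≡ 42 (mod 61), so λ ≡ 37·42 ≡ 29.
  x = λ² - 34 - 34 = 841 - 68 ≡ 41; y = λ·(34 - 41) - 8 ≡ 33. → (41, 33)
add P: (41, 33) + (34, 8). λ = (8 - 33)/(34 - 41) ≡ 36/54 mod 61. 54⁻¹ ≡ 26 (mod 61), so λ ≡ 21.
  x = λ² - 41 - 34 = 441 - 75 ≡ 0; y = λ·(41 - 0) - 33 ≡ 35. → (0, 35)
double: tangent at (0, 35): λ = (3·0² + 46)/(2·35) ≡ 46/9. 9⁻¹ ≡ 34 (mod 61), so λ ≡ 46·34 ≡ 39.
  x = λ² - 0 - 0 = 1521 - 0 ≡ 57; y = λ·(0 - 57) - 35 ≡ 60. → (57, 60)
add P: (57, 60) + (34, 8). λ = (8 - 60)/(34 - 57) ≡ 9/38 mod 61. 38⁻¹ ≡ 53 (mod 61) since 38·53 = 2014 ≡ 1, so λ ≡ 50.
  x = λ² - 57 - 34 = 2500 - 91 ≡ 30; y = λ·(57 - 30) - 60 ≡ 9. → (30, 9)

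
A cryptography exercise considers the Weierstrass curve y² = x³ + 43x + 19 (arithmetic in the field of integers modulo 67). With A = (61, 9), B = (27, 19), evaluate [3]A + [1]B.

(43, 29)

First 3A:
Repeated addition: build up to 3A.
2A: tangent at (61, 9): λ = (3·61² + 43)/(2·9) ≡ 17/18. 18⁻¹ ≡ 41 (mod 67), so λ ≡ 17·41 ≡ 27.
  x = λ² - 61 - 61 = 729 - 122 ≡ 4; y = λ·(61 - 4) - 9 ≡ 56. → (4, 56)
3A: (4, 56) + (61, 9). λ = (9 - 56)/(61 - 4) ≡ 20/57 mod 67. 57⁻¹ ≡ 20 (mod 67), so λ ≡ 65.
  x = λ² - 4 - 61 = 4225 - 65 ≡ 6; y = λ·(4 - 6) - 56 ≡ 15. → (6, 15)
3A = (6, 15).
Finally 3A + B:
(6, 15) + (27, 19). λ = (19 - 15)/(27 - 6) ≡ 4/21 mod 67. 21⁻¹ ≡ 16 (mod 67) since 21·16 = 336 ≡ 1, so λ ≡ 64.
  x = λ² - 6 - 27 = 4096 - 33 ≡ 43; y = λ·(6 - 43) - 15 ≡ 29. → (43, 29)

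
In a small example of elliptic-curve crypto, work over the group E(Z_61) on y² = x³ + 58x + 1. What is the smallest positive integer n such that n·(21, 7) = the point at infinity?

2P: tangent at (21, 7): λ = (3·21² + 58)/(2·7) ≡ 39/14. 14⁻¹ ≡ 48 (mod 61) since 14·48 = 672 ≡ 1, so λ ≡ 39·48 ≡ 42.
  x = λ² - 21 - 21 = 1764 - 42 ≡ 14; y = λ·(21 - 14) - 7 ≡ 43. → (14, 43)
3P: (14, 43) + (21, 7). λ = (7 - 43)/(21 - 14) ≡ 25/7 mod 61. 7⁻¹ ≡ 35 (mod 61) since 7·35 = 245 ≡ 1, so λ ≡ 21.
  x = λ² - 14 - 21 = 441 - 35 ≡ 40; y = λ·(14 - 40) - 43 ≡ 21. → (40, 21)
4P: (40, 21) + (21, 7). λ = (7 - 21)/(21 - 40) ≡ 47/42 mod 61. 42⁻¹ ≡ 16 (mod 61), so λ ≡ 20.
  x = λ² - 40 - 21 = 400 - 61 ≡ 34; y = λ·(40 - 34) - 21 ≡ 38. → (34, 38)
5P: (34, 38) + (21, 7). λ = (7 - 38)/(21 - 34) ≡ 30/48 mod 61. 48⁻¹ ≡ 14 (mod 61), so λ ≡ 54.
  x = λ² - 34 - 21 = 2916 - 55 ≡ 55; y = λ·(34 - 55) - 38 ≡ 48. → (55, 48)
6P: (55, 48) + (21, 7). λ = (7 - 48)/(21 - 55) ≡ 20/27 mod 61. 27⁻¹ ≡ 52 (mod 61) since 27·52 = 1404 ≡ 1, so λ ≡ 3.
  x = λ² - 55 - 21 = 9 - 76 ≡ 55; y = λ·(55 - 55) - 48 ≡ 13. → (55, 13)
7P: (55, 13) + (21, 7). λ = (7 - 13)/(21 - 55) ≡ 55/27 mod 61. 27⁻¹ ≡ 52 (mod 61), so λ ≡ 54.
  x = λ² - 55 - 21 = 2916 - 76 ≡ 34; y = λ·(55 - 34) - 13 ≡ 23. → (34, 23)
8P: (34, 23) + (21, 7). λ = (7 - 23)/(21 - 34) ≡ 45/48 mod 61. 48⁻¹ ≡ 14 (mod 61), so λ ≡ 20.
  x = λ² - 34 - 21 = 400 - 55 ≡ 40; y = λ·(34 - 40) - 23 ≡ 40. → (40, 40)
9P: (40, 40) + (21, 7). λ = (7 - 40)/(21 - 40) ≡ 28/42 mod 61. 42⁻¹ ≡ 16 (mod 61), so λ ≡ 21.
  x = λ² - 40 - 21 = 441 - 61 ≡ 14; y = λ·(40 - 14) - 40 ≡ 18. → (14, 18)
10P: (14, 18) + (21, 7). λ = (7 - 18)/(21 - 14) ≡ 50/7 mod 61. 7⁻¹ ≡ 35 (mod 61) since 7·35 = 245 ≡ 1, so λ ≡ 42.
  x = λ² - 14 - 21 = 1764 - 35 ≡ 21; y = λ·(14 - 21) - 18 ≡ 54. → (21, 54)
11P: (21, 54) + (21, 7): same x and y₁ ≡ -y₂, so the sum is the point at infinity.
11P = the point at infinity, so the order is 11.

11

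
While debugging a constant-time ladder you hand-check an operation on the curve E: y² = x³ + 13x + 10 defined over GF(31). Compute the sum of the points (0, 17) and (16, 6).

(0, 17) + (16, 6). λ = (6 - 17)/(16 - 0) ≡ 20/16 mod 31. 16⁻¹ ≡ 2 (mod 31), so λ ≡ 9.
  x = λ² - 0 - 16 = 81 - 16 ≡ 3; y = λ·(0 - 3) - 17 ≡ 18. → (3, 18)

(3, 18)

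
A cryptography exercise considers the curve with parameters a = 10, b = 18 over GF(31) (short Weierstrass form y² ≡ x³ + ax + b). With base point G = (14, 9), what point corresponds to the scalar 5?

Double-and-add on 5 = (101)₂. Start with G = (14, 9) for the leading 1-bit.
double: tangent at (14, 9): λ = (3·14² + 10)/(2·9) ≡ 9/18. 18⁻¹ ≡ 19 (mod 31), so λ ≡ 9·19 ≡ 16.
  x = λ² - 14 - 14 = 256 - 28 ≡ 11; y = λ·(14 - 11) - 9 ≡ 8. → (11, 8)
double: tangent at (11, 8): λ = (3·11² + 10)/(2·8) ≡ 1/16. 16⁻¹ ≡ 2 (mod 31), so λ ≡ 1·2 ≡ 2.
  x = λ² - 11 - 11 = 4 - 22 ≡ 13; y = λ·(11 - 13) - 8 ≡ 19. → (13, 19)
add G: (13, 19) + (14, 9). λ = (9 - 19)/(14 - 13) ≡ 21/1 mod 31. 1⁻¹ ≡ 1 (mod 31), so λ ≡ 21.
  x = λ² - 13 - 14 = 441 - 27 ≡ 11; y = λ·(13 - 11) - 19 ≡ 23. → (11, 23)

(11, 23)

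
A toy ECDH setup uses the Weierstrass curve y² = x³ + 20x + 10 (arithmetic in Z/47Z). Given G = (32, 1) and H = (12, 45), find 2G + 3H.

(6, 39)

First 2G:
Repeated addition: build up to 2G.
2G: tangent at (32, 1): λ = (3·32² + 20)/(2·1) ≡ 37/2. 2⁻¹ ≡ 24 (mod 47) since 2·24 = 48 ≡ 1, so λ ≡ 37·24 ≡ 42.
  x = λ² - 32 - 32 = 1764 - 64 ≡ 8; y = λ·(32 - 8) - 1 ≡ 20. → (8, 20)
2G = (8, 20).
Next 3H:
Repeated addition: build up to 3H.
2H: tangent at (12, 45): λ = (3·12² + 20)/(2·45) ≡ 29/43. 43⁻¹ ≡ 35 (mod 47) since 43·35 = 1505 ≡ 1, so λ ≡ 29·35 ≡ 28.
  x = λ² - 12 - 12 = 784 - 24 ≡ 8; y = λ·(12 - 8) - 45 ≡ 20. → (8, 20)
3H: (8, 20) + (12, 45). λ = (45 - 20)/(12 - 8) ≡ 25/4 mod 47. 4⁻¹ ≡ 12 (mod 47) since 4·12 = 48 ≡ 1, so λ ≡ 18.
  x = λ² - 8 - 12 = 324 - 20 ≡ 22; y = λ·(8 - 22) - 20 ≡ 10. → (22, 10)
3H = (22, 10).
Finally 2G + 3H:
(8, 20) + (22, 10). λ = (10 - 20)/(22 - 8) ≡ 37/14 mod 47. 14⁻¹ ≡ 37 (mod 47), so λ ≡ 6.
  x = λ² - 8 - 22 = 36 - 30 ≡ 6; y = λ·(8 - 6) - 20 ≡ 39. → (6, 39)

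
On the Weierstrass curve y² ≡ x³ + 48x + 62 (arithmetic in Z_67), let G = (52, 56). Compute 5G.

Double-and-add on 5 = (101)₂. Start with G = (52, 56) for the leading 1-bit.
double: tangent at (52, 56): λ = (3·52² + 48)/(2·56) ≡ 53/45. 45⁻¹ ≡ 3 (mod 67) since 45·3 = 135 ≡ 1, so λ ≡ 53·3 ≡ 25.
  x = λ² - 52 - 52 = 625 - 104 ≡ 52; y = λ·(52 - 52) - 56 ≡ 11. → (52, 11)
double: tangent at (52, 11): λ = (3·52² + 48)/(2·11) ≡ 53/22. 22⁻¹ ≡ 64 (mod 67), so λ ≡ 53·64 ≡ 42.
  x = λ² - 52 - 52 = 1764 - 104 ≡ 52; y = λ·(52 - 52) - 11 ≡ 56. → (52, 56)
add G: tangent at (52, 56): λ = (3·52² + 48)/(2·56) ≡ 53/45. 45⁻¹ ≡ 3 (mod 67), so λ ≡ 53·3 ≡ 25.
  x = λ² - 52 - 52 = 625 - 104 ≡ 52; y = λ·(52 - 52) - 56 ≡ 11. → (52, 11)

(52, 11)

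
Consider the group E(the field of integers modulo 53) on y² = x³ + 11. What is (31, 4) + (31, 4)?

tangent at (31, 4): λ = (3·31² + 0)/(2·4) ≡ 21/8. 8⁻¹ ≡ 20 (mod 53) since 8·20 = 160 ≡ 1, so λ ≡ 21·20 ≡ 49.
  x = λ² - 31 - 31 = 2401 - 62 ≡ 7; y = λ·(31 - 7) - 4 ≡ 6. → (7, 6)

(7, 6)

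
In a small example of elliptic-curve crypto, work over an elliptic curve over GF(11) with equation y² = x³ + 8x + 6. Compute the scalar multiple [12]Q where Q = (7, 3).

Double-and-add on 12 = (1100)₂. Start with Q = (7, 3) for the leading 1-bit.
double: tangent at (7, 3): λ = (3·7² + 8)/(2·3) ≡ 1/6. 6⁻¹ ≡ 2 (mod 11), so λ ≡ 1·2 ≡ 2.
  x = λ² - 7 - 7 = 4 - 14 ≡ 1; y = λ·(7 - 1) - 3 ≡ 9. → (1, 9)
add Q: (1, 9) + (7, 3). λ = (3 - 9)/(7 - 1) ≡ 5/6 mod 11. 6⁻¹ ≡ 2 (mod 11), so λ ≡ 10.
  x = λ² - 1 - 7 = 100 - 8 ≡ 4; y = λ·(1 - 4) - 9 ≡ 5. → (4, 5)
double: tangent at (4, 5): λ = (3·4² + 8)/(2·5) ≡ 1/10. 10⁻¹ ≡ 10 (mod 11), so λ ≡ 1·10 ≡ 10.
  x = λ² - 4 - 4 = 100 - 8 ≡ 4; y = λ·(4 - 4) - 5 ≡ 6. → (4, 6)
double: tangent at (4, 6): λ = (3·4² + 8)/(2·6) ≡ 1/1. 1⁻¹ ≡ 1 (mod 11), so λ ≡ 1·1 ≡ 1.
  x = λ² - 4 - 4 = 1 - 8 ≡ 4; y = λ·(4 - 4) - 6 ≡ 5. → (4, 5)

(4, 5)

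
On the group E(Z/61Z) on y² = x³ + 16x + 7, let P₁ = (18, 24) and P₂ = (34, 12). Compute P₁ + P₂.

(21, 24)

(18, 24) + (34, 12). λ = (12 - 24)/(34 - 18) ≡ 49/16 mod 61. 16⁻¹ ≡ 42 (mod 61), so λ ≡ 45.
  x = λ² - 18 - 34 = 2025 - 52 ≡ 21; y = λ·(18 - 21) - 24 ≡ 24. → (21, 24)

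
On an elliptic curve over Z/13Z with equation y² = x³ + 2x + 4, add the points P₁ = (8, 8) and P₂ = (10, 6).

(8, 8) + (10, 6). λ = (6 - 8)/(10 - 8) ≡ 11/2 mod 13. 2⁻¹ ≡ 7 (mod 13), so λ ≡ 12.
  x = λ² - 8 - 10 = 144 - 18 ≡ 9; y = λ·(8 - 9) - 8 ≡ 6. → (9, 6)

(9, 6)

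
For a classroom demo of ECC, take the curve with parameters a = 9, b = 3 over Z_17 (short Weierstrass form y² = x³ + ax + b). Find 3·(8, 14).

(8, 3)

Write G = (8, 14).
Repeated addition: build up to 3G.
2G: tangent at (8, 14): λ = (3·8² + 9)/(2·14) ≡ 14/11. 11⁻¹ ≡ 14 (mod 17) since 11·14 = 154 ≡ 1, so λ ≡ 14·14 ≡ 9.
  x = λ² - 8 - 8 = 81 - 16 ≡ 14; y = λ·(8 - 14) - 14 ≡ 0. → (14, 0)
3G: (14, 0) + (8, 14). λ = (14 - 0)/(8 - 14) ≡ 14/11 mod 17. 11⁻¹ ≡ 14 (mod 17), so λ ≡ 9.
  x = λ² - 14 - 8 = 81 - 22 ≡ 8; y = λ·(14 - 8) - 0 ≡ 3. → (8, 3)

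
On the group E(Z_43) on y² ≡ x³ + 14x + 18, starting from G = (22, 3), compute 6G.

(25, 30)

Double-and-add on 6 = (110)₂. Start with G = (22, 3) for the leading 1-bit.
double: tangent at (22, 3): λ = (3·22² + 14)/(2·3) ≡ 4/6. 6⁻¹ ≡ 36 (mod 43), so λ ≡ 4·36 ≡ 15.
  x = λ² - 22 - 22 = 225 - 44 ≡ 9; y = λ·(22 - 9) - 3 ≡ 20. → (9, 20)
add G: (9, 20) + (22, 3). λ = (3 - 20)/(22 - 9) ≡ 26/13 mod 43. 13⁻¹ ≡ 10 (mod 43), so λ ≡ 2.
  x = λ² - 9 - 22 = 4 - 31 ≡ 16; y = λ·(9 - 16) - 20 ≡ 9. → (16, 9)
double: tangent at (16, 9): λ = (3·16² + 14)/(2·9) ≡ 8/18. 18⁻¹ ≡ 12 (mod 43) since 18·12 = 216 ≡ 1, so λ ≡ 8·12 ≡ 10.
  x = λ² - 16 - 16 = 100 - 32 ≡ 25; y = λ·(16 - 25) - 9 ≡ 30. → (25, 30)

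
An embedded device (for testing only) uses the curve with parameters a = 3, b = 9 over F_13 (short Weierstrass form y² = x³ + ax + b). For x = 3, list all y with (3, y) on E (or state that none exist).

x³ + 3x + 9 = 45 ≡ 6 (mod 13).
6 is a non-residue mod 13; no y exists.

none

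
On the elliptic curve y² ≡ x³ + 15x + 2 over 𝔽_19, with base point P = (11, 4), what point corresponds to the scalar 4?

Repeated addition: build up to 4P.
2P: tangent at (11, 4): λ = (3·11² + 15)/(2·4) ≡ 17/8. 8⁻¹ ≡ 12 (mod 19), so λ ≡ 17·12 ≡ 14.
  x = λ² - 11 - 11 = 196 - 22 ≡ 3; y = λ·(11 - 3) - 4 ≡ 13. → (3, 13)
3P: (3, 13) + (11, 4). λ = (4 - 13)/(11 - 3) ≡ 10/8 mod 19. 8⁻¹ ≡ 12 (mod 19), so λ ≡ 6.
  x = λ² - 3 - 11 = 36 - 14 ≡ 3; y = λ·(3 - 3) - 13 ≡ 6. → (3, 6)
4P: (3, 6) + (11, 4). λ = (4 - 6)/(11 - 3) ≡ 17/8 mod 19. 8⁻¹ ≡ 12 (mod 19), so λ ≡ 14.
  x = λ² - 3 - 11 = 196 - 14 ≡ 11; y = λ·(3 - 11) - 6 ≡ 15. → (11, 15)

(11, 15)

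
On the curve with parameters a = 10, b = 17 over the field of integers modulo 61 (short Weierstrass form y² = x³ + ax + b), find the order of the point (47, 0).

2

2P: (47, 0) + (47, 0): same x and y₁ ≡ -y₂, so the sum is O.
2P = O, so the order is 2.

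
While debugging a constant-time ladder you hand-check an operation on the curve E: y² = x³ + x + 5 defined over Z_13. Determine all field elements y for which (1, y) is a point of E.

x³ + 1x + 5 = 7 ≡ 7 (mod 13).
7 is a non-residue mod 13; no y exists.

none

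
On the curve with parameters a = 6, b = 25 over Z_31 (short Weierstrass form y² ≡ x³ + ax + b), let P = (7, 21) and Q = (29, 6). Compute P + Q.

(7, 21) + (29, 6). λ = (6 - 21)/(29 - 7) ≡ 16/22 mod 31. 22⁻¹ ≡ 24 (mod 31) since 22·24 = 528 ≡ 1, so λ ≡ 12.
  x = λ² - 7 - 29 = 144 - 36 ≡ 15; y = λ·(7 - 15) - 21 ≡ 7. → (15, 7)

(15, 7)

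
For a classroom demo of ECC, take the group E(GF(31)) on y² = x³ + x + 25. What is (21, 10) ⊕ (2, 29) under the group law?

(21, 10) + (2, 29). λ = (29 - 10)/(2 - 21) ≡ 19/12 mod 31. 12⁻¹ ≡ 13 (mod 31) since 12·13 = 156 ≡ 1, so λ ≡ 30.
  x = λ² - 21 - 2 = 900 - 23 ≡ 9; y = λ·(21 - 9) - 10 ≡ 9. → (9, 9)

(9, 9)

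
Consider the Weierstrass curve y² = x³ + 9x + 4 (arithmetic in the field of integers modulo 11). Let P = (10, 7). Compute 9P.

O

Double-and-add on 9 = (1001)₂. Start with P = (10, 7) for the leading 1-bit.
double: tangent at (10, 7): λ = (3·10² + 9)/(2·7) ≡ 1/3. 3⁻¹ ≡ 4 (mod 11), so λ ≡ 1·4 ≡ 4.
  x = λ² - 10 - 10 = 16 - 20 ≡ 7; y = λ·(10 - 7) - 7 ≡ 5. → (7, 5)
double: tangent at (7, 5): λ = (3·7² + 9)/(2·5) ≡ 2/10. 10⁻¹ ≡ 10 (mod 11), so λ ≡ 2·10 ≡ 9.
  x = λ² - 7 - 7 = 81 - 14 ≡ 1; y = λ·(7 - 1) - 5 ≡ 5. → (1, 5)
double: tangent at (1, 5): λ = (3·1² + 9)/(2·5) ≡ 1/10. 10⁻¹ ≡ 10 (mod 11) since 10·10 = 100 ≡ 1, so λ ≡ 1·10 ≡ 10.
  x = λ² - 1 - 1 = 100 - 2 ≡ 10; y = λ·(1 - 10) - 5 ≡ 4. → (10, 4)
add P: (10, 4) + (10, 7): same x and y₁ ≡ -y₂, so the sum is ∞.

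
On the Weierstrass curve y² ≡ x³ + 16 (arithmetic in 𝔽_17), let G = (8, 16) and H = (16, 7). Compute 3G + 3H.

First 3G:
Repeated addition: build up to 3G.
2G: tangent at (8, 16): λ = (3·8² + 0)/(2·16) ≡ 5/15. 15⁻¹ ≡ 8 (mod 17), so λ ≡ 5·8 ≡ 6.
  x = λ² - 8 - 8 = 36 - 16 ≡ 3; y = λ·(8 - 3) - 16 ≡ 14. → (3, 14)
3G: (3, 14) + (8, 16). λ = (16 - 14)/(8 - 3) ≡ 2/5 mod 17. 5⁻¹ ≡ 7 (mod 17), so λ ≡ 14.
  x = λ² - 3 - 8 = 196 - 11 ≡ 15; y = λ·(3 - 15) - 14 ≡ 5. → (15, 5)
3G = (15, 5).
Next 3H:
Repeated addition: build up to 3H.
2H: tangent at (16, 7): λ = (3·16² + 0)/(2·7) ≡ 3/14. 14⁻¹ ≡ 11 (mod 17), so λ ≡ 3·11 ≡ 16.
  x = λ² - 16 - 16 = 256 - 32 ≡ 3; y = λ·(16 - 3) - 7 ≡ 14. → (3, 14)
3H: (3, 14) + (16, 7). λ = (7 - 14)/(16 - 3) ≡ 10/13 mod 17. 13⁻¹ ≡ 4 (mod 17) since 13·4 = 52 ≡ 1, so λ ≡ 6.
  x = λ² - 3 - 16 = 36 - 19 ≡ 0; y = λ·(3 - 0) - 14 ≡ 4. → (0, 4)
3H = (0, 4).
Finally 3G + 3H:
(15, 5) + (0, 4). λ = (4 - 5)/(0 - 15) ≡ 16/2 mod 17. 2⁻¹ ≡ 9 (mod 17), so λ ≡ 8.
  x = λ² - 15 - 0 = 64 - 15 ≡ 15; y = λ·(15 - 15) - 5 ≡ 12. → (15, 12)

(15, 12)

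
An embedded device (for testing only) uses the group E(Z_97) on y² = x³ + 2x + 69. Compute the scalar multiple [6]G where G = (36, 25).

(24, 19)

Double-and-add on 6 = (110)₂. Start with G = (36, 25) for the leading 1-bit.
double: tangent at (36, 25): λ = (3·36² + 2)/(2·25) ≡ 10/50. 50⁻¹ ≡ 33 (mod 97) since 50·33 = 1650 ≡ 1, so λ ≡ 10·33 ≡ 39.
  x = λ² - 36 - 36 = 1521 - 72 ≡ 91; y = λ·(36 - 91) - 25 ≡ 61. → (91, 61)
add G: (91, 61) + (36, 25). λ = (25 - 61)/(36 - 91) ≡ 61/42 mod 97. 42⁻¹ ≡ 67 (mod 97), so λ ≡ 13.
  x = λ² - 91 - 36 = 169 - 127 ≡ 42; y = λ·(91 - 42) - 61 ≡ 91. → (42, 91)
double: tangent at (42, 91): λ = (3·42² + 2)/(2·91) ≡ 56/85. 85⁻¹ ≡ 8 (mod 97), so λ ≡ 56·8 ≡ 60.
  x = λ² - 42 - 42 = 3600 - 84 ≡ 24; y = λ·(42 - 24) - 91 ≡ 19. → (24, 19)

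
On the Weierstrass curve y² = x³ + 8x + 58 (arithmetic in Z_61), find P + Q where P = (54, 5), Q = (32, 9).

(32, 52)

(54, 5) + (32, 9). λ = (9 - 5)/(32 - 54) ≡ 4/39 mod 61. 39⁻¹ ≡ 36 (mod 61) since 39·36 = 1404 ≡ 1, so λ ≡ 22.
  x = λ² - 54 - 32 = 484 - 86 ≡ 32; y = λ·(54 - 32) - 5 ≡ 52. → (32, 52)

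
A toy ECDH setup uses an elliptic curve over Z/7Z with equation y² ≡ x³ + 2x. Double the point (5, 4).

(4, 3)

tangent at (5, 4): λ = (3·5² + 2)/(2·4) ≡ 0/1. 1⁻¹ ≡ 1 (mod 7), so λ ≡ 0·1 ≡ 0.
  x = λ² - 5 - 5 = 0 - 10 ≡ 4; y = λ·(5 - 4) - 4 ≡ 3. → (4, 3)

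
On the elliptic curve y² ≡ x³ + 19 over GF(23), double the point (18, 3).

(11, 4)

tangent at (18, 3): λ = (3·18² + 0)/(2·3) ≡ 6/6. 6⁻¹ ≡ 4 (mod 23) since 6·4 = 24 ≡ 1, so λ ≡ 6·4 ≡ 1.
  x = λ² - 18 - 18 = 1 - 36 ≡ 11; y = λ·(18 - 11) - 3 ≡ 4. → (11, 4)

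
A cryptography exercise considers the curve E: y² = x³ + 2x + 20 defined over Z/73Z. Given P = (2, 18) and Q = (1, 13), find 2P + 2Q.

(17, 21)

First 2P:
Repeated addition: build up to 2P.
2P: tangent at (2, 18): λ = (3·2² + 2)/(2·18) ≡ 14/36. 36⁻¹ ≡ 71 (mod 73) since 36·71 = 2556 ≡ 1, so λ ≡ 14·71 ≡ 45.
  x = λ² - 2 - 2 = 2025 - 4 ≡ 50; y = λ·(2 - 50) - 18 ≡ 12. → (50, 12)
2P = (50, 12).
Next 2Q:
Repeated addition: build up to 2Q.
2Q: tangent at (1, 13): λ = (3·1² + 2)/(2·13) ≡ 5/26. 26⁻¹ ≡ 59 (mod 73), so λ ≡ 5·59 ≡ 3.
  x = λ² - 1 - 1 = 9 - 2 ≡ 7; y = λ·(1 - 7) - 13 ≡ 42. → (7, 42)
2Q = (7, 42).
Finally 2P + 2Q:
(50, 12) + (7, 42). λ = (42 - 12)/(7 - 50) ≡ 30/30 mod 73. 30⁻¹ ≡ 56 (mod 73) since 30·56 = 1680 ≡ 1, so λ ≡ 1.
  x = λ² - 50 - 7 = 1 - 57 ≡ 17; y = λ·(50 - 17) - 12 ≡ 21. → (17, 21)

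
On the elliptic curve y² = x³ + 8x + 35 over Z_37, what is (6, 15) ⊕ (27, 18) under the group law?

(6, 15) + (27, 18). λ = (18 - 15)/(27 - 6) ≡ 3/21 mod 37. 21⁻¹ ≡ 30 (mod 37), so λ ≡ 16.
  x = λ² - 6 - 27 = 256 - 33 ≡ 1; y = λ·(6 - 1) - 15 ≡ 28. → (1, 28)

(1, 28)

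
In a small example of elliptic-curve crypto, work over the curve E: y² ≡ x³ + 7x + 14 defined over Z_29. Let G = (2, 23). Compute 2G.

tangent at (2, 23): λ = (3·2² + 7)/(2·23) ≡ 19/17. 17⁻¹ ≡ 12 (mod 29) since 17·12 = 204 ≡ 1, so λ ≡ 19·12 ≡ 25.
  x = λ² - 2 - 2 = 625 - 4 ≡ 12; y = λ·(2 - 12) - 23 ≡ 17. → (12, 17)

(12, 17)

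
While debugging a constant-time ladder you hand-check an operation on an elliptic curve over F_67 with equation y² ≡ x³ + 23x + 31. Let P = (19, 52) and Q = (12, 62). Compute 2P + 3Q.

(29, 30)

First 2P:
Repeated addition: build up to 2P.
2P: tangent at (19, 52): λ = (3·19² + 23)/(2·52) ≡ 34/37. 37⁻¹ ≡ 29 (mod 67) since 37·29 = 1073 ≡ 1, so λ ≡ 34·29 ≡ 48.
  x = λ² - 19 - 19 = 2304 - 38 ≡ 55; y = λ·(19 - 55) - 52 ≡ 29. → (55, 29)
2P = (55, 29).
Next 3Q:
Repeated addition: build up to 3Q.
2Q: tangent at (12, 62): λ = (3·12² + 23)/(2·62) ≡ 53/57. 57⁻¹ ≡ 20 (mod 67) since 57·20 = 1140 ≡ 1, so λ ≡ 53·20 ≡ 55.
  x = λ² - 12 - 12 = 3025 - 24 ≡ 53; y = λ·(12 - 53) - 62 ≡ 28. → (53, 28)
3Q: (53, 28) + (12, 62). λ = (62 - 28)/(12 - 53) ≡ 34/26 mod 67. 26⁻¹ ≡ 49 (mod 67) since 26·49 = 1274 ≡ 1, so λ ≡ 58.
  x = λ² - 53 - 12 = 3364 - 65 ≡ 16; y = λ·(53 - 16) - 28 ≡ 41. → (16, 41)
3Q = (16, 41).
Finally 2P + 3Q:
(55, 29) + (16, 41). λ = (41 - 29)/(16 - 55) ≡ 12/28 mod 67. 28⁻¹ ≡ 12 (mod 67) since 28·12 = 336 ≡ 1, so λ ≡ 10.
  x = λ² - 55 - 16 = 100 - 71 ≡ 29; y = λ·(55 - 29) - 29 ≡ 30. → (29, 30)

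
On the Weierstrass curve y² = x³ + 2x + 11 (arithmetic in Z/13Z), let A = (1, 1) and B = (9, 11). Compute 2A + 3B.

First 2A:
Repeated addition: build up to 2A.
2A: tangent at (1, 1): λ = (3·1² + 2)/(2·1) ≡ 5/2. 2⁻¹ ≡ 7 (mod 13) since 2·7 = 14 ≡ 1, so λ ≡ 5·7 ≡ 9.
  x = λ² - 1 - 1 = 81 - 2 ≡ 1; y = λ·(1 - 1) - 1 ≡ 12. → (1, 12)
2A = (1, 12).
Next 3B:
Repeated addition: build up to 3B.
2B: tangent at (9, 11): λ = (3·9² + 2)/(2·11) ≡ 11/9. 9⁻¹ ≡ 3 (mod 13), so λ ≡ 11·3 ≡ 7.
  x = λ² - 9 - 9 = 49 - 18 ≡ 5; y = λ·(9 - 5) - 11 ≡ 4. → (5, 4)
3B: (5, 4) + (9, 11). λ = (11 - 4)/(9 - 5) ≡ 7/4 mod 13. 4⁻¹ ≡ 10 (mod 13), so λ ≡ 5.
  x = λ² - 5 - 9 = 25 - 14 ≡ 11; y = λ·(5 - 11) - 4 ≡ 5. → (11, 5)
3B = (11, 5).
Finally 2A + 3B:
(1, 12) + (11, 5). λ = (5 - 12)/(11 - 1) ≡ 6/10 mod 13. 10⁻¹ ≡ 4 (mod 13) since 10·4 = 40 ≡ 1, so λ ≡ 11.
  x = λ² - 1 - 11 = 121 - 12 ≡ 5; y = λ·(1 - 5) - 12 ≡ 9. → (5, 9)

(5, 9)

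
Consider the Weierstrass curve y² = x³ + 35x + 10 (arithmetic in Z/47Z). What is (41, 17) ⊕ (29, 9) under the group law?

(14, 1)

(41, 17) + (29, 9). λ = (9 - 17)/(29 - 41) ≡ 39/35 mod 47. 35⁻¹ ≡ 43 (mod 47) since 35·43 = 1505 ≡ 1, so λ ≡ 32.
  x = λ² - 41 - 29 = 1024 - 70 ≡ 14; y = λ·(41 - 14) - 17 ≡ 1. → (14, 1)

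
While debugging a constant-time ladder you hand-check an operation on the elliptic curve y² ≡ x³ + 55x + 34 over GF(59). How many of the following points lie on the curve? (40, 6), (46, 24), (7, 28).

1

(40, 6): 6² ≡ 36, rhs ≡ 36 → on.
(46, 24): 24² ≡ 45, rhs ≡ 13 → off.
(7, 28): 28² ≡ 17, rhs ≡ 54 → off.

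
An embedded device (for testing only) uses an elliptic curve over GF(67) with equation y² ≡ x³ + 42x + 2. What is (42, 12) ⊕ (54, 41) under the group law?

(42, 12) + (54, 41). λ = (41 - 12)/(54 - 42) ≡ 29/12 mod 67. 12⁻¹ ≡ 28 (mod 67), so λ ≡ 8.
  x = λ² - 42 - 54 = 64 - 96 ≡ 35; y = λ·(42 - 35) - 12 ≡ 44. → (35, 44)

(35, 44)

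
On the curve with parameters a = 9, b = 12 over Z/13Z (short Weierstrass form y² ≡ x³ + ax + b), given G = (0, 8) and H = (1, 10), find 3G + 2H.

(3, 1)

First 3G:
Repeated addition: build up to 3G.
2G: tangent at (0, 8): λ = (3·0² + 9)/(2·8) ≡ 9/3. 3⁻¹ ≡ 9 (mod 13) since 3·9 = 27 ≡ 1, so λ ≡ 9·9 ≡ 3.
  x = λ² - 0 - 0 = 9 - 0 ≡ 9; y = λ·(0 - 9) - 8 ≡ 4. → (9, 4)
3G: (9, 4) + (0, 8). λ = (8 - 4)/(0 - 9) ≡ 4/4 mod 13. 4⁻¹ ≡ 10 (mod 13) since 4·10 = 40 ≡ 1, so λ ≡ 1.
  x = λ² - 9 - 0 = 1 - 9 ≡ 5; y = λ·(9 - 5) - 4 ≡ 0. → (5, 0)
3G = (5, 0).
Next 2H:
Repeated addition: build up to 2H.
2H: tangent at (1, 10): λ = (3·1² + 9)/(2·10) ≡ 12/7. 7⁻¹ ≡ 2 (mod 13), so λ ≡ 12·2 ≡ 11.
  x = λ² - 1 - 1 = 121 - 2 ≡ 2; y = λ·(1 - 2) - 10 ≡ 5. → (2, 5)
2H = (2, 5).
Finally 3G + 2H:
(5, 0) + (2, 5). λ = (5 - 0)/(2 - 5) ≡ 5/10 mod 13. 10⁻¹ ≡ 4 (mod 13) since 10·4 = 40 ≡ 1, so λ ≡ 7.
  x = λ² - 5 - 2 = 49 - 7 ≡ 3; y = λ·(5 - 3) - 0 ≡ 1. → (3, 1)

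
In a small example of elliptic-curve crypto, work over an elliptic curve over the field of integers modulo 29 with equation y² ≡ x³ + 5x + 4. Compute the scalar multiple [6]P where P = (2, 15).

(4, 1)

Repeated addition: build up to 6P.
2P: tangent at (2, 15): λ = (3·2² + 5)/(2·15) ≡ 17/1. 1⁻¹ ≡ 1 (mod 29), so λ ≡ 17·1 ≡ 17.
  x = λ² - 2 - 2 = 289 - 4 ≡ 24; y = λ·(2 - 24) - 15 ≡ 17. → (24, 17)
3P: (24, 17) + (2, 15). λ = (15 - 17)/(2 - 24) ≡ 27/7 mod 29. 7⁻¹ ≡ 25 (mod 29), so λ ≡ 8.
  x = λ² - 24 - 2 = 64 - 26 ≡ 9; y = λ·(24 - 9) - 17 ≡ 16. → (9, 16)
4P: (9, 16) + (2, 15). λ = (15 - 16)/(2 - 9) ≡ 28/22 mod 29. 22⁻¹ ≡ 4 (mod 29) since 22·4 = 88 ≡ 1, so λ ≡ 25.
  x = λ² - 9 - 2 = 625 - 11 ≡ 5; y = λ·(9 - 5) - 16 ≡ 26. → (5, 26)
5P: (5, 26) + (2, 15). λ = (15 - 26)/(2 - 5) ≡ 18/26 mod 29. 26⁻¹ ≡ 19 (mod 29), so λ ≡ 23.
  x = λ² - 5 - 2 = 529 - 7 ≡ 0; y = λ·(5 - 0) - 26 ≡ 2. → (0, 2)
6P: (0, 2) + (2, 15). λ = (15 - 2)/(2 - 0) ≡ 13/2 mod 29. 2⁻¹ ≡ 15 (mod 29), so λ ≡ 21.
  x = λ² - 0 - 2 = 441 - 2 ≡ 4; y = λ·(0 - 4) - 2 ≡ 1. → (4, 1)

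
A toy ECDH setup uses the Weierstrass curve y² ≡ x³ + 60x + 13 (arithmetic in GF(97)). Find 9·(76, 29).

Write P = (76, 29).
Repeated addition: build up to 9P.
2P: tangent at (76, 29): λ = (3·76² + 60)/(2·29) ≡ 25/58. 58⁻¹ ≡ 92 (mod 97) since 58·92 = 5336 ≡ 1, so λ ≡ 25·92 ≡ 69.
  x = λ² - 76 - 76 = 4761 - 152 ≡ 50; y = λ·(76 - 50) - 29 ≡ 19. → (50, 19)
3P: (50, 19) + (76, 29). λ = (29 - 19)/(76 - 50) ≡ 10/26 mod 97. 26⁻¹ ≡ 56 (mod 97), so λ ≡ 75.
  x = λ² - 50 - 76 = 5625 - 126 ≡ 67; y = λ·(50 - 67) - 19 ≡ 64. → (67, 64)
4P: (67, 64) + (76, 29). λ = (29 - 64)/(76 - 67) ≡ 62/9 mod 97. 9⁻¹ ≡ 54 (mod 97) since 9·54 = 486 ≡ 1, so λ ≡ 50.
  x = λ² - 67 - 76 = 2500 - 143 ≡ 29; y = λ·(67 - 29) - 64 ≡ 90. → (29, 90)
5P: (29, 90) + (76, 29). λ = (29 - 90)/(76 - 29) ≡ 36/47 mod 97. 47⁻¹ ≡ 64 (mod 97), so λ ≡ 73.
  x = λ² - 29 - 76 = 5329 - 105 ≡ 83; y = λ·(29 - 83) - 90 ≡ 42. → (83, 42)
6P: (83, 42) + (76, 29). λ = (29 - 42)/(76 - 83) ≡ 84/90 mod 97. 90⁻¹ ≡ 83 (mod 97), so λ ≡ 85.
  x = λ² - 83 - 76 = 7225 - 159 ≡ 82; y = λ·(83 - 82) - 42 ≡ 43. → (82, 43)
7P: (82, 43) + (76, 29). λ = (29 - 43)/(76 - 82) ≡ 83/91 mod 97. 91⁻¹ ≡ 16 (mod 97) since 91·16 = 1456 ≡ 1, so λ ≡ 67.
  x = λ² - 82 - 76 = 4489 - 158 ≡ 63; y = λ·(82 - 63) - 43 ≡ 66. → (63, 66)
8P: (63, 66) + (76, 29). λ = (29 - 66)/(76 - 63) ≡ 60/13 mod 97. 13⁻¹ ≡ 15 (mod 97) since 13·15 = 195 ≡ 1, so λ ≡ 27.
  x = λ² - 63 - 76 = 729 - 139 ≡ 8; y = λ·(63 - 8) - 66 ≡ 61. → (8, 61)
9P: (8, 61) + (76, 29). λ = (29 - 61)/(76 - 8) ≡ 65/68 mod 97. 68⁻¹ ≡ 10 (mod 97) since 68·10 = 680 ≡ 1, so λ ≡ 68.
  x = λ² - 8 - 76 = 4624 - 84 ≡ 78; y = λ·(8 - 78) - 61 ≡ 29. → (78, 29)

(78, 29)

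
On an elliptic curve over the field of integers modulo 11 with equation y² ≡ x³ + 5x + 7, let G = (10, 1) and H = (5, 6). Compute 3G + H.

First 3G:
Repeated addition: build up to 3G.
2G: tangent at (10, 1): λ = (3·10² + 5)/(2·1) ≡ 8/2. 2⁻¹ ≡ 6 (mod 11) since 2·6 = 12 ≡ 1, so λ ≡ 8·6 ≡ 4.
  x = λ² - 10 - 10 = 16 - 20 ≡ 7; y = λ·(10 - 7) - 1 ≡ 0. → (7, 0)
3G: (7, 0) + (10, 1). λ = (1 - 0)/(10 - 7) ≡ 1/3 mod 11. 3⁻¹ ≡ 4 (mod 11) since 3·4 = 12 ≡ 1, so λ ≡ 4.
  x = λ² - 7 - 10 = 16 - 17 ≡ 10; y = λ·(7 - 10) - 0 ≡ 10. → (10, 10)
3G = (10, 10).
Finally 3G + H:
(10, 10) + (5, 6). λ = (6 - 10)/(5 - 10) ≡ 7/6 mod 11. 6⁻¹ ≡ 2 (mod 11) since 6·2 = 12 ≡ 1, so λ ≡ 3.
  x = λ² - 10 - 5 = 9 - 15 ≡ 5; y = λ·(10 - 5) - 10 ≡ 5. → (5, 5)

(5, 5)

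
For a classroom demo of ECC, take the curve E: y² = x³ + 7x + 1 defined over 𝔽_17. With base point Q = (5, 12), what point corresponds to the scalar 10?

Double-and-add on 10 = (1010)₂. Start with Q = (5, 12) for the leading 1-bit.
double: tangent at (5, 12): λ = (3·5² + 7)/(2·12) ≡ 14/7. 7⁻¹ ≡ 5 (mod 17) since 7·5 = 35 ≡ 1, so λ ≡ 14·5 ≡ 2.
  x = λ² - 5 - 5 = 4 - 10 ≡ 11; y = λ·(5 - 11) - 12 ≡ 10. → (11, 10)
double: tangent at (11, 10): λ = (3·11² + 7)/(2·10) ≡ 13/3. 3⁻¹ ≡ 6 (mod 17), so λ ≡ 13·6 ≡ 10.
  x = λ² - 11 - 11 = 100 - 22 ≡ 10; y = λ·(11 - 10) - 10 ≡ 0. → (10, 0)
add Q: (10, 0) + (5, 12). λ = (12 - 0)/(5 - 10) ≡ 12/12 mod 17. 12⁻¹ ≡ 10 (mod 17), so λ ≡ 1.
  x = λ² - 10 - 5 = 1 - 15 ≡ 3; y = λ·(10 - 3) - 0 ≡ 7. → (3, 7)
double: tangent at (3, 7): λ = (3·3² + 7)/(2·7) ≡ 0/14. 14⁻¹ ≡ 11 (mod 17) since 14·11 = 154 ≡ 1, so λ ≡ 0·11 ≡ 0.
  x = λ² - 3 - 3 = 0 - 6 ≡ 11; y = λ·(3 - 11) - 7 ≡ 10. → (11, 10)

(11, 10)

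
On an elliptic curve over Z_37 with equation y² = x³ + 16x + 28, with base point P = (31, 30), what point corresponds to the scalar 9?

Double-and-add on 9 = (1001)₂. Start with P = (31, 30) for the leading 1-bit.
double: tangent at (31, 30): λ = (3·31² + 16)/(2·30) ≡ 13/23. 23⁻¹ ≡ 29 (mod 37) since 23·29 = 667 ≡ 1, so λ ≡ 13·29 ≡ 7.
  x = λ² - 31 - 31 = 49 - 62 ≡ 24; y = λ·(31 - 24) - 30 ≡ 19. → (24, 19)
double: tangent at (24, 19): λ = (3·24² + 16)/(2·19) ≡ 5/1. 1⁻¹ ≡ 1 (mod 37), so λ ≡ 5·1 ≡ 5.
  x = λ² - 24 - 24 = 25 - 48 ≡ 14; y = λ·(24 - 14) - 19 ≡ 31. → (14, 31)
double: tangent at (14, 31): λ = (3·14² + 16)/(2·31) ≡ 12/25. 25⁻¹ ≡ 3 (mod 37) since 25·3 = 75 ≡ 1, so λ ≡ 12·3 ≡ 36.
  x = λ² - 14 - 14 = 1296 - 28 ≡ 10; y = λ·(14 - 10) - 31 ≡ 2. → (10, 2)
add P: (10, 2) + (31, 30). λ = (30 - 2)/(31 - 10) ≡ 28/21 mod 37. 21⁻¹ ≡ 30 (mod 37) since 21·30 = 630 ≡ 1, so λ ≡ 26.
  x = λ² - 10 - 31 = 676 - 41 ≡ 6; y = λ·(10 - 6) - 2 ≡ 28. → (6, 28)

(6, 28)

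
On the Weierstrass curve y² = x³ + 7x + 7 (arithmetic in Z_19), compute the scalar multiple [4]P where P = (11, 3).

(16, 15)

Repeated addition: build up to 4P.
2P: tangent at (11, 3): λ = (3·11² + 7)/(2·3) ≡ 9/6. 6⁻¹ ≡ 16 (mod 19), so λ ≡ 9·16 ≡ 11.
  x = λ² - 11 - 11 = 121 - 22 ≡ 4; y = λ·(11 - 4) - 3 ≡ 17. → (4, 17)
3P: (4, 17) + (11, 3). λ = (3 - 17)/(11 - 4) ≡ 5/7 mod 19. 7⁻¹ ≡ 11 (mod 19), so λ ≡ 17.
  x = λ² - 4 - 11 = 289 - 15 ≡ 8; y = λ·(4 - 8) - 17 ≡ 10. → (8, 10)
4P: (8, 10) + (11, 3). λ = (3 - 10)/(11 - 8) ≡ 12/3 mod 19. 3⁻¹ ≡ 13 (mod 19), so λ ≡ 4.
  x = λ² - 8 - 11 = 16 - 19 ≡ 16; y = λ·(8 - 16) - 10 ≡ 15. → (16, 15)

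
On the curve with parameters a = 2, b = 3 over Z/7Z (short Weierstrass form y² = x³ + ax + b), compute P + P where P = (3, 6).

(3, 1)

tangent at (3, 6): λ = (3·3² + 2)/(2·6) ≡ 1/5. 5⁻¹ ≡ 3 (mod 7), so λ ≡ 1·3 ≡ 3.
  x = λ² - 3 - 3 = 9 - 6 ≡ 3; y = λ·(3 - 3) - 6 ≡ 1. → (3, 1)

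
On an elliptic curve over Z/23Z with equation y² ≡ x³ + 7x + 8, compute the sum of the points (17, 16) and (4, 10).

(17, 16) + (4, 10). λ = (10 - 16)/(4 - 17) ≡ 17/10 mod 23. 10⁻¹ ≡ 7 (mod 23), so λ ≡ 4.
  x = λ² - 17 - 4 = 16 - 21 ≡ 18; y = λ·(17 - 18) - 16 ≡ 3. → (18, 3)

(18, 3)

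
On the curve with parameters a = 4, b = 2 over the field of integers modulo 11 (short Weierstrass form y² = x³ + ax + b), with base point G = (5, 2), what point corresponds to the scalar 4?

(4, 7)

Double-and-add on 4 = (100)₂. Start with G = (5, 2) for the leading 1-bit.
double: tangent at (5, 2): λ = (3·5² + 4)/(2·2) ≡ 2/4. 4⁻¹ ≡ 3 (mod 11) since 4·3 = 12 ≡ 1, so λ ≡ 2·3 ≡ 6.
  x = λ² - 5 - 5 = 36 - 10 ≡ 4; y = λ·(5 - 4) - 2 ≡ 4. → (4, 4)
double: tangent at (4, 4): λ = (3·4² + 4)/(2·4) ≡ 8/8. 8⁻¹ ≡ 7 (mod 11), so λ ≡ 8·7 ≡ 1.
  x = λ² - 4 - 4 = 1 - 8 ≡ 4; y = λ·(4 - 4) - 4 ≡ 7. → (4, 7)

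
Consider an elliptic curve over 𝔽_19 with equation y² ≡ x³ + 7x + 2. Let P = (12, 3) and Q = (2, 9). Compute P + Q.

(12, 3) + (2, 9). λ = (9 - 3)/(2 - 12) ≡ 6/9 mod 19. 9⁻¹ ≡ 17 (mod 19), so λ ≡ 7.
  x = λ² - 12 - 2 = 49 - 14 ≡ 16; y = λ·(12 - 16) - 3 ≡ 7. → (16, 7)

(16, 7)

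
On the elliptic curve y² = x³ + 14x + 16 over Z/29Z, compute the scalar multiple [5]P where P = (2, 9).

Double-and-add on 5 = (101)₂. Start with P = (2, 9) for the leading 1-bit.
double: tangent at (2, 9): λ = (3·2² + 14)/(2·9) ≡ 26/18. 18⁻¹ ≡ 21 (mod 29), so λ ≡ 26·21 ≡ 24.
  x = λ² - 2 - 2 = 576 - 4 ≡ 21; y = λ·(2 - 21) - 9 ≡ 28. → (21, 28)
double: tangent at (21, 28): λ = (3·21² + 14)/(2·28) ≡ 3/27. 27⁻¹ ≡ 14 (mod 29), so λ ≡ 3·14 ≡ 13.
  x = λ² - 21 - 21 = 169 - 42 ≡ 11; y = λ·(21 - 11) - 28 ≡ 15. → (11, 15)
add P: (11, 15) + (2, 9). λ = (9 - 15)/(2 - 11) ≡ 23/20 mod 29. 20⁻¹ ≡ 16 (mod 29), so λ ≡ 20.
  x = λ² - 11 - 2 = 400 - 13 ≡ 10; y = λ·(11 - 10) - 15 ≡ 5. → (10, 5)

(10, 5)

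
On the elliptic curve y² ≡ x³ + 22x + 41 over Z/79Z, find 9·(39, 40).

Write G = (39, 40).
Double-and-add on 9 = (1001)₂. Start with G = (39, 40) for the leading 1-bit.
double: tangent at (39, 40): λ = (3·39² + 22)/(2·40) ≡ 3/1. 1⁻¹ ≡ 1 (mod 79), so λ ≡ 3·1 ≡ 3.
  x = λ² - 39 - 39 = 9 - 78 ≡ 10; y = λ·(39 - 10) - 40 ≡ 47. → (10, 47)
double: tangent at (10, 47): λ = (3·10² + 22)/(2·47) ≡ 6/15. 15⁻¹ ≡ 58 (mod 79) since 15·58 = 870 ≡ 1, so λ ≡ 6·58 ≡ 32.
  x = λ² - 10 - 10 = 1024 - 20 ≡ 56; y = λ·(10 - 56) - 47 ≡ 61. → (56, 61)
double: tangent at (56, 61): λ = (3·56² + 22)/(2·61) ≡ 29/43. 43⁻¹ ≡ 68 (mod 79), so λ ≡ 29·68 ≡ 76.
  x = λ² - 56 - 56 = 5776 - 112 ≡ 55; y = λ·(56 - 55) - 61 ≡ 15. → (55, 15)
add G: (55, 15) + (39, 40). λ = (40 - 15)/(39 - 55) ≡ 25/63 mod 79. 63⁻¹ ≡ 74 (mod 79), so λ ≡ 33.
  x = λ² - 55 - 39 = 1089 - 94 ≡ 47; y = λ·(55 - 47) - 15 ≡ 12. → (47, 12)

(47, 12)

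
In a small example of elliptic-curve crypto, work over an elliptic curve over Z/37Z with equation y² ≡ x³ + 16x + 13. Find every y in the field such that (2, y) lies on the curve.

x³ + 16x + 13 = 53 ≡ 16 (mod 37).
Square roots of 16 mod 37: 4 and 33 (since 4² = 16 ≡ 16).

4, 33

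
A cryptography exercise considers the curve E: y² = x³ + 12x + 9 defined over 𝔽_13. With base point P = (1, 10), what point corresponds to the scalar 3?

Repeated addition: build up to 3P.
2P: tangent at (1, 10): λ = (3·1² + 12)/(2·10) ≡ 2/7. 7⁻¹ ≡ 2 (mod 13), so λ ≡ 2·2 ≡ 4.
  x = λ² - 1 - 1 = 16 - 2 ≡ 1; y = λ·(1 - 1) - 10 ≡ 3. → (1, 3)
3P: (1, 3) + (1, 10): same x and y₁ ≡ -y₂, so the sum is ∞.

O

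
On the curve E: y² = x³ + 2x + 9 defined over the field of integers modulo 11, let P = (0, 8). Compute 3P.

Repeated addition: build up to 3P.
2P: tangent at (0, 8): λ = (3·0² + 2)/(2·8) ≡ 2/5. 5⁻¹ ≡ 9 (mod 11) since 5·9 = 45 ≡ 1, so λ ≡ 2·9 ≡ 7.
  x = λ² - 0 - 0 = 49 - 0 ≡ 5; y = λ·(0 - 5) - 8 ≡ 1. → (5, 1)
3P: (5, 1) + (0, 8). λ = (8 - 1)/(0 - 5) ≡ 7/6 mod 11. 6⁻¹ ≡ 2 (mod 11), so λ ≡ 3.
  x = λ² - 5 - 0 = 9 - 5 ≡ 4; y = λ·(5 - 4) - 1 ≡ 2. → (4, 2)

(4, 2)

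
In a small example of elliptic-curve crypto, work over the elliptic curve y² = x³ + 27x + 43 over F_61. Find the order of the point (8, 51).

8

2P: tangent at (8, 51): λ = (3·8² + 27)/(2·51) ≡ 36/41. 41⁻¹ ≡ 3 (mod 61), so λ ≡ 36·3 ≡ 47.
  x = λ² - 8 - 8 = 2209 - 16 ≡ 58; y = λ·(8 - 58) - 51 ≡ 39. → (58, 39)
3P: (58, 39) + (8, 51). λ = (51 - 39)/(8 - 58) ≡ 12/11 mod 61. 11⁻¹ ≡ 50 (mod 61), so λ ≡ 51.
  x = λ² - 58 - 8 = 2601 - 66 ≡ 34; y = λ·(58 - 34) - 39 ≡ 26. → (34, 26)
4P: (34, 26) + (8, 51). λ = (51 - 26)/(8 - 34) ≡ 25/35 mod 61. 35⁻¹ ≡ 7 (mod 61) since 35·7 = 245 ≡ 1, so λ ≡ 53.
  x = λ² - 34 - 8 = 2809 - 42 ≡ 22; y = λ·(34 - 22) - 26 ≡ 0. → (22, 0)
5P: (22, 0) + (8, 51). λ = (51 - 0)/(8 - 22) ≡ 51/47 mod 61. 47⁻¹ ≡ 13 (mod 61), so λ ≡ 53.
  x = λ² - 22 - 8 = 2809 - 30 ≡ 34; y = λ·(22 - 34) - 0 ≡ 35. → (34, 35)
6P: (34, 35) + (8, 51). λ = (51 - 35)/(8 - 34) ≡ 16/35 mod 61. 35⁻¹ ≡ 7 (mod 61), so λ ≡ 51.
  x = λ² - 34 - 8 = 2601 - 42 ≡ 58; y = λ·(34 - 58) - 35 ≡ 22. → (58, 22)
7P: (58, 22) + (8, 51). λ = (51 - 22)/(8 - 58) ≡ 29/11 mod 61. 11⁻¹ ≡ 50 (mod 61) since 11·50 = 550 ≡ 1, so λ ≡ 47.
  x = λ² - 58 - 8 = 2209 - 66 ≡ 8; y = λ·(58 - 8) - 22 ≡ 10. → (8, 10)
8P: (8, 10) + (8, 51): same x and y₁ ≡ -y₂, so the sum is ∞.
8P = ∞, so the order is 8.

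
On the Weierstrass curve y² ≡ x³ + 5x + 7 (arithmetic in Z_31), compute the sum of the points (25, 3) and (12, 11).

(25, 3) + (12, 11). λ = (11 - 3)/(12 - 25) ≡ 8/18 mod 31. 18⁻¹ ≡ 19 (mod 31), so λ ≡ 28.
  x = λ² - 25 - 12 = 784 - 37 ≡ 3; y = λ·(25 - 3) - 3 ≡ 24. → (3, 24)

(3, 24)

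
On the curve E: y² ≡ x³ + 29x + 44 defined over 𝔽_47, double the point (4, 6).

(10, 26)

tangent at (4, 6): λ = (3·4² + 29)/(2·6) ≡ 30/12. 12⁻¹ ≡ 4 (mod 47) since 12·4 = 48 ≡ 1, so λ ≡ 30·4 ≡ 26.
  x = λ² - 4 - 4 = 676 - 8 ≡ 10; y = λ·(4 - 10) - 6 ≡ 26. → (10, 26)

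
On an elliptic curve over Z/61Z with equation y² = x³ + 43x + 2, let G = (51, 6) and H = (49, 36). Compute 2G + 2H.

(6, 7)

First 2G:
Repeated addition: build up to 2G.
2G: tangent at (51, 6): λ = (3·51² + 43)/(2·6) ≡ 38/12. 12⁻¹ ≡ 56 (mod 61) since 12·56 = 672 ≡ 1, so λ ≡ 38·56 ≡ 54.
  x = λ² - 51 - 51 = 2916 - 102 ≡ 8; y = λ·(51 - 8) - 6 ≡ 59. → (8, 59)
2G = (8, 59).
Next 2H:
Repeated addition: build up to 2H.
2H: tangent at (49, 36): λ = (3·49² + 43)/(2·36) ≡ 48/11. 11⁻¹ ≡ 50 (mod 61) since 11·50 = 550 ≡ 1, so λ ≡ 48·50 ≡ 21.
  x = λ² - 49 - 49 = 441 - 98 ≡ 38; y = λ·(49 - 38) - 36 ≡ 12. → (38, 12)
2H = (38, 12).
Finally 2G + 2H:
(8, 59) + (38, 12). λ = (12 - 59)/(38 - 8) ≡ 14/30 mod 61. 30⁻¹ ≡ 59 (mod 61) since 30·59 = 1770 ≡ 1, so λ ≡ 33.
  x = λ² - 8 - 38 = 1089 - 46 ≡ 6; y = λ·(8 - 6) - 59 ≡ 7. → (6, 7)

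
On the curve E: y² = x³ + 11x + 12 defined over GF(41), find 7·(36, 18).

Write P = (36, 18).
Repeated addition: build up to 7P.
2P: tangent at (36, 18): λ = (3·36² + 11)/(2·18) ≡ 4/36. 36⁻¹ ≡ 8 (mod 41) since 36·8 = 288 ≡ 1, so λ ≡ 4·8 ≡ 32.
  x = λ² - 36 - 36 = 1024 - 72 ≡ 9; y = λ·(36 - 9) - 18 ≡ 26. → (9, 26)
3P: (9, 26) + (36, 18). λ = (18 - 26)/(36 - 9) ≡ 33/27 mod 41. 27⁻¹ ≡ 38 (mod 41) since 27·38 = 1026 ≡ 1, so λ ≡ 24.
  x = λ² - 9 - 36 = 576 - 45 ≡ 39; y = λ·(9 - 39) - 26 ≡ 33. → (39, 33)
4P: (39, 33) + (36, 18). λ = (18 - 33)/(36 - 39) ≡ 26/38 mod 41. 38⁻¹ ≡ 27 (mod 41), so λ ≡ 5.
  x = λ² - 39 - 36 = 25 - 75 ≡ 32; y = λ·(39 - 32) - 33 ≡ 2. → (32, 2)
5P: (32, 2) + (36, 18). λ = (18 - 2)/(36 - 32) ≡ 16/4 mod 41. 4⁻¹ ≡ 31 (mod 41), so λ ≡ 4.
  x = λ² - 32 - 36 = 16 - 68 ≡ 30; y = λ·(32 - 30) - 2 ≡ 6. → (30, 6)
6P: (30, 6) + (36, 18). λ = (18 - 6)/(36 - 30) ≡ 12/6 mod 41. 6⁻¹ ≡ 7 (mod 41), so λ ≡ 2.
  x = λ² - 30 - 36 = 4 - 66 ≡ 20; y = λ·(30 - 20) - 6 ≡ 14. → (20, 14)
7P: (20, 14) + (36, 18). λ = (18 - 14)/(36 - 20) ≡ 4/16 mod 41. 16⁻¹ ≡ 18 (mod 41), so λ ≡ 31.
  x = λ² - 20 - 36 = 961 - 56 ≡ 3; y = λ·(20 - 3) - 14 ≡ 21. → (3, 21)

(3, 21)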